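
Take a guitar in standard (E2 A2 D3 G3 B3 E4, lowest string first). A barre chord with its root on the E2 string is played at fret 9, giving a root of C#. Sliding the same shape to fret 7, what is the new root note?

Moving from fret 9 to fret 7 shifts the root by -2 semitones.
C# down 2 semitones is B.

B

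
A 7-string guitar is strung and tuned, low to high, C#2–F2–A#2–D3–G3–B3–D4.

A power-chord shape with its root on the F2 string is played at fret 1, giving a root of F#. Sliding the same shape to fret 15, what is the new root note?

Moving from fret 1 to fret 15 shifts the root by 14 semitones.
F# up 14 semitones is G#.

G#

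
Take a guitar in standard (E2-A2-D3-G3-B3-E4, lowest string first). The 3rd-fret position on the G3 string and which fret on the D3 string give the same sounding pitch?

Fret 3 on G3 is MIDI 55 + 3 = 58 (A#3). On the D3 string (open MIDI 50), that pitch is 58 − 50 = fret 8.

8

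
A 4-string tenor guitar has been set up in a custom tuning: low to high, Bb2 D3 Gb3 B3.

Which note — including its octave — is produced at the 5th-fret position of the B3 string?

E4

Each fret is one semitone, so B3 + 5 = E4.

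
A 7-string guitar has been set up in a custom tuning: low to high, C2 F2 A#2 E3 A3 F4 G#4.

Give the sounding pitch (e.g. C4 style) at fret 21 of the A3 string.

F#5

Each fret is one semitone, so A3 + 21 = F#5.
(Equivalently spelled Gb5.)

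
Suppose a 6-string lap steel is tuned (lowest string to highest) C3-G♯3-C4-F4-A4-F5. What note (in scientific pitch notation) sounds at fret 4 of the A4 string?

C♯5

The open A4 string plus 4 semitones: A–A#–B–C–C#.
The walk passes from B into C once, so the octave number goes from 4 to 5.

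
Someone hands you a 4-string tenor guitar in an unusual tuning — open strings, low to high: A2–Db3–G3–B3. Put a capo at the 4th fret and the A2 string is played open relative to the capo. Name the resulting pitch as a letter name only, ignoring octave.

The capo raises the open A2 by 4 semitones to Db3; fretting 0 more gives A2 + 4 + 0 = A2 + 4 semitones, landing on Db.

Db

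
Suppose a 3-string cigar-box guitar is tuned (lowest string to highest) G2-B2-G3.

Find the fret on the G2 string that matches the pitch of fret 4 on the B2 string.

B2 at fret 4 is B2 + 4 semitones = D#3.
The open G2 string is 4 semitones below the open B2, so the same pitch on the G2 string lies at fret 4 + 4 = 8.

8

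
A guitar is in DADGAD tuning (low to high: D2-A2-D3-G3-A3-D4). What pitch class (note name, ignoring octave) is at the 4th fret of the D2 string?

F#

The open D2 string plus 4 semitones: D–D#–E–F–F#.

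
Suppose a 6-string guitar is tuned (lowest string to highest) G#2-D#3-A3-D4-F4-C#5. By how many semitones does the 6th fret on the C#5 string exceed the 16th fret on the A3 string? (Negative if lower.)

C#5 at fret 6 → G5 (MIDI 79); A3 at fret 16 → C#5 (MIDI 73).
79 − 73 = 6, so the two pitches are 6 semitones apart.

6 semitones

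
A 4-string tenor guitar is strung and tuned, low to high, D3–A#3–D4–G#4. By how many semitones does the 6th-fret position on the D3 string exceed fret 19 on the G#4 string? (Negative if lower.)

-31 semitones

D3 at fret 6 → G#3 (MIDI 56); G#4 at fret 19 → D#6 (MIDI 87).
56 − 87 = -31, so the two pitches are 31 semitones apart.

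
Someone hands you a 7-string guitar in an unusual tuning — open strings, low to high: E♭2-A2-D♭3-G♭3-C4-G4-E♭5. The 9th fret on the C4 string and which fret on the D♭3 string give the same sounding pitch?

20

Fret 9 on C4 is MIDI 60 + 9 = 69 (A4). On the D♭3 string (open MIDI 49), that pitch is 69 − 49 = fret 20.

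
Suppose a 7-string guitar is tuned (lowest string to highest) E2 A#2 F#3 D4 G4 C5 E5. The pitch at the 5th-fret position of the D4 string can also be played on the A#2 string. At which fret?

Fret 5 on D4 is MIDI 62 + 5 = 67 (G4). On the A#2 string (open MIDI 46), that pitch is 67 − 46 = fret 21.

21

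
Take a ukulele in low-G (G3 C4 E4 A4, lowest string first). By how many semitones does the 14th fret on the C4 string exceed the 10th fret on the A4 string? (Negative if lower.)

C4 at fret 14 → D5 (MIDI 74); A4 at fret 10 → G5 (MIDI 79).
74 − 79 = -5, so the two pitches are 5 semitones apart.

-5 semitones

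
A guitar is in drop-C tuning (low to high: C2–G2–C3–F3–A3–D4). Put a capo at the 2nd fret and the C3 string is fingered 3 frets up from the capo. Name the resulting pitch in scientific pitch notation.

The capo raises the open C3 by 2 semitones to D3; fretting 3 more gives C3 + 2 + 3 = C3 + 5 semitones = F3.

F3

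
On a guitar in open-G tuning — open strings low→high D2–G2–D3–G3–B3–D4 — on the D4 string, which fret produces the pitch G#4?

G#4 is 6 semitones above the open D4 (D–D#–E–F–F#–G–G#), so it sits at fret 6.

6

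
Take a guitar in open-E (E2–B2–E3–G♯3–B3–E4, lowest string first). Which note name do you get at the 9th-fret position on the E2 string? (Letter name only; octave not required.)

C♯

The open E2 string plus 9 semitones: E–F–F#–G–G#–A–A#–B–C–C#.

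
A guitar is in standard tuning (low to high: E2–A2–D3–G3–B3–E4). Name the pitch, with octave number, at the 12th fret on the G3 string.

G4

Each fret is one semitone, so G3 + 12 = G4.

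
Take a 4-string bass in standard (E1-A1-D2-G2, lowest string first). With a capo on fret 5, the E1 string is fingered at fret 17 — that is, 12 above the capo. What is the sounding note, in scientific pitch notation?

A2

The capo raises the open E1 by 5 semitones to A1; fretting 12 more gives E1 + 5 + 12 = E1 + 17 semitones = A2.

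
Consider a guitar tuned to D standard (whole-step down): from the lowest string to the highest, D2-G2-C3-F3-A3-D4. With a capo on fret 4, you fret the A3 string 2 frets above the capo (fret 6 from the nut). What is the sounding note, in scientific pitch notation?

D#4

The capo raises the open A3 by 4 semitones to C#4; fretting 2 more gives A3 + 4 + 2 = A3 + 6 semitones = D#4.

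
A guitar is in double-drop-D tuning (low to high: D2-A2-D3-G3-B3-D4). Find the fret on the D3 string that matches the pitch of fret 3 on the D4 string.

Fret 3 on D4 is MIDI 62 + 3 = 65 (F4). On the D3 string (open MIDI 50), that pitch is 65 − 50 = fret 15.

15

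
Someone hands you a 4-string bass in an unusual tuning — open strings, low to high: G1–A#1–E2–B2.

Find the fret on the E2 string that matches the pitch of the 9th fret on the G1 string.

0

Fret 9 on G1 is MIDI 31 + 9 = 40 (E2). On the E2 string (open MIDI 40), that pitch is 40 − 40 = fret 0.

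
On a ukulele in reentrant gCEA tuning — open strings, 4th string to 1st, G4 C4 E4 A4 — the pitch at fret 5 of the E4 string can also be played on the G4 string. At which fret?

2

Fret 5 on E4 is MIDI 64 + 5 = 69 (A4). On the G4 string (open MIDI 67), that pitch is 69 − 67 = fret 2.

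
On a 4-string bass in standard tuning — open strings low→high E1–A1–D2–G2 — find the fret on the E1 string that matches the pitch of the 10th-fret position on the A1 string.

A1 at fret 10 is A1 + 10 semitones = G2.
The open E1 string is 5 semitones below the open A1, so the same pitch on the E1 string lies at fret 10 + 5 = 15.

15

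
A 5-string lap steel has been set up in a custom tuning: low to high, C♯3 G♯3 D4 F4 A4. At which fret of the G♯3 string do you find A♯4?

14

A♯4 is 14 semitones above the open G♯3 (G#–A–A#–B–…–G#–A–A#), so it sits at fret 14.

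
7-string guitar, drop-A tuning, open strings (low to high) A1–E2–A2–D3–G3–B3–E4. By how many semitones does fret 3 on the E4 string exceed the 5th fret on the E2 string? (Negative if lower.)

E4 at fret 3 → G4 (MIDI 67); E2 at fret 5 → A2 (MIDI 45).
67 − 45 = 22, so the two pitches are 22 semitones apart.

22 semitones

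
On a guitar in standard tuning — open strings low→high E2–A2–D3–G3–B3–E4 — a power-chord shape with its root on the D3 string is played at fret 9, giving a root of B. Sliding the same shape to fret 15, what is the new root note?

F

Moving from fret 9 to fret 15 shifts the root by 6 semitones.
B up 6 semitones is F.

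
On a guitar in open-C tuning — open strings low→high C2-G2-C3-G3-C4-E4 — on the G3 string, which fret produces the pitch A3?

2

A3 is 2 semitones above the open G3 (G–G#–A), so it sits at fret 2.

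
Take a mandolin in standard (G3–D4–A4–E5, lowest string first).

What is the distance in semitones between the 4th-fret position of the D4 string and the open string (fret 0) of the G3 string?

11 semitones

D4 at fret 4 → F#4 (MIDI 66); G3 at fret 0 → G3 (MIDI 55).
66 − 55 = 11, so the two pitches are 11 semitones apart, with F#4 the higher.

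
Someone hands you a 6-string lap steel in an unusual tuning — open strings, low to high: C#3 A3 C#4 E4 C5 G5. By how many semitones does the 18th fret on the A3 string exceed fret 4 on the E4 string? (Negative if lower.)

A3 at fret 18 → D#5 (MIDI 75); E4 at fret 4 → G#4 (MIDI 68).
75 − 68 = 7, so the two pitches are 7 semitones apart.

7 semitones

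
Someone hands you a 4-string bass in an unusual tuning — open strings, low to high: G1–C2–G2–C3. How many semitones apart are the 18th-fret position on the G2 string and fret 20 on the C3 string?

G2 at fret 18 → Db4 (MIDI 61); C3 at fret 20 → Ab4 (MIDI 68).
61 − 68 = -7, so the two pitches are 7 semitones apart, with Ab4 the higher.

7 semitones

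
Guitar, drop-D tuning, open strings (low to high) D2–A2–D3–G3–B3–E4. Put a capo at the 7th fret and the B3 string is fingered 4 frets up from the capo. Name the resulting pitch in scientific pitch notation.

A#4

The capo raises the open B3 by 7 semitones to F#4; fretting 4 more gives B3 + 7 + 4 = B3 + 11 semitones = A#4.
(Also written Bb.)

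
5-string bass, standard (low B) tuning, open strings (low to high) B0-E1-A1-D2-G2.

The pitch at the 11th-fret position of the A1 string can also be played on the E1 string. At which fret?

16

A1 at fret 11 is A1 + 11 semitones = G♯2.
The open E1 string is 5 semitones below the open A1, so the same pitch on the E1 string lies at fret 11 + 5 = 16.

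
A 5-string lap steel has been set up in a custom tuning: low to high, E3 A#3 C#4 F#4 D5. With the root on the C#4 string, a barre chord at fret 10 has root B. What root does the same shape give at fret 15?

Moving from fret 10 to fret 15 shifts the root by 5 semitones.
B up 5 semitones is E.

E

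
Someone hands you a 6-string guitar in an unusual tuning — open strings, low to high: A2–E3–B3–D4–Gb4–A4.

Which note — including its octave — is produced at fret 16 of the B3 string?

B3 is MIDI 59. Adding 16 gives 75, which is Eb5.
(Equivalently spelled D#5.)

Eb5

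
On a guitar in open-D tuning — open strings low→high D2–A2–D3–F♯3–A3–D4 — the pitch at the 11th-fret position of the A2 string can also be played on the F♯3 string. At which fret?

2

Fret 11 on A2 is MIDI 45 + 11 = 56 (G♯3). On the F♯3 string (open MIDI 54), that pitch is 56 − 54 = fret 2.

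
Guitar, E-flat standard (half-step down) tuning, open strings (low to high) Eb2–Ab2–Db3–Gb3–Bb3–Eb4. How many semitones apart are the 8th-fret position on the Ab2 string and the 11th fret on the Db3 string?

Ab2 at fret 8 → E3 (MIDI 52); Db3 at fret 11 → C4 (MIDI 60).
52 − 60 = -8, so the two pitches are 8 semitones apart, with C4 the higher.

8 semitones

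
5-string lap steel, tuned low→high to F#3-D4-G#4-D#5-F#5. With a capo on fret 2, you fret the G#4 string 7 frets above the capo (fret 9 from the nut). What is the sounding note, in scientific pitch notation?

The capo raises the open G#4 by 2 semitones to A#4; fretting 7 more gives G#4 + 2 + 7 = G#4 + 9 semitones = F5.

F5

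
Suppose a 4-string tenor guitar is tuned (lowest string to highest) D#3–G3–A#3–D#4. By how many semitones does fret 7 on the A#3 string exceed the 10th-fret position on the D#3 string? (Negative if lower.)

A#3 at fret 7 → F4 (MIDI 65); D#3 at fret 10 → C#4 (MIDI 61).
65 − 61 = 4, so the two pitches are 4 semitones apart.

4 semitones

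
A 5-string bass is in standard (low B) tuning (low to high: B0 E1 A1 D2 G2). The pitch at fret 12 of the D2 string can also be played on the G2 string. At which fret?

Fret 12 on D2 is MIDI 38 + 12 = 50 (D3). On the G2 string (open MIDI 43), that pitch is 50 − 43 = fret 7.

7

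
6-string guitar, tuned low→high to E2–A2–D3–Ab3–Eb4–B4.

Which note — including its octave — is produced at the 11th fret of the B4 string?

Bb5

Each fret is one semitone, so B4 + 11 = Bb5.
(Equivalently spelled A#5.)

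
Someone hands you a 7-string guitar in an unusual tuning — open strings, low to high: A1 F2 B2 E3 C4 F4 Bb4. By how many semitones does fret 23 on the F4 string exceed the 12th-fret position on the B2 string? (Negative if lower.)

29 semitones

F4 at fret 23 → E6 (MIDI 88); B2 at fret 12 → B3 (MIDI 59).
88 − 59 = 29, so the two pitches are 29 semitones apart.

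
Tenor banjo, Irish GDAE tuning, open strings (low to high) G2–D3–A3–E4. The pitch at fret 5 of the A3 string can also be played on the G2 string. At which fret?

19

A3 at fret 5 is A3 + 5 semitones = D4.
The open G2 string is 14 semitones below the open A3, so the same pitch on the G2 string lies at fret 5 + 14 = 19.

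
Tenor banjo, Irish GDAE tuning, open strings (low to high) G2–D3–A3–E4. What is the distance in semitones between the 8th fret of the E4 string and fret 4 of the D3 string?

E4 at fret 8 → C5 (MIDI 72); D3 at fret 4 → F#3 (MIDI 54).
72 − 54 = 18, so the two pitches are 18 semitones apart, with C5 the higher.

18 semitones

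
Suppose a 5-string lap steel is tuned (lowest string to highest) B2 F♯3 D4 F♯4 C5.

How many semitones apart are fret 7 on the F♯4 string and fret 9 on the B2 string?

17 semitones

F♯4 at fret 7 → C♯5 (MIDI 73); B2 at fret 9 → G♯3 (MIDI 56).
73 − 56 = 17, so the two pitches are 17 semitones apart, with C♯5 the higher.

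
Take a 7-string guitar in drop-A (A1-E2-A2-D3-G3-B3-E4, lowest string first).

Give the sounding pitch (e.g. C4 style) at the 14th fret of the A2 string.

A2 is MIDI 45. Adding 14 gives 59, which is B3.

B3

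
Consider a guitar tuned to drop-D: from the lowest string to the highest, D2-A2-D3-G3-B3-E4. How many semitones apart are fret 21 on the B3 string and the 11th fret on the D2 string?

B3 at fret 21 → G#5 (MIDI 80); D2 at fret 11 → C#3 (MIDI 49).
80 − 49 = 31, so the two pitches are 31 semitones apart, with G#5 the higher.

31 semitones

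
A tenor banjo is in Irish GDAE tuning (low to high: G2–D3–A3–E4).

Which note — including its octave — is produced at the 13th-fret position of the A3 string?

A3 is MIDI 57. Adding 13 gives 70, which is A#4.
(Equivalently spelled Bb4.)

A#4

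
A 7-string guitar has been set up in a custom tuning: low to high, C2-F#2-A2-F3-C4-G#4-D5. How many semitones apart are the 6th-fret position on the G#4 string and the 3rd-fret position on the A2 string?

26 semitones

G#4 at fret 6 → D5 (MIDI 74); A2 at fret 3 → C3 (MIDI 48).
74 − 48 = 26, so the two pitches are 26 semitones apart, with D5 the higher.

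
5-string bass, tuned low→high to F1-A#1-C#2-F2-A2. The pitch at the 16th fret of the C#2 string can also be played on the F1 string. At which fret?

Fret 16 on C#2 is MIDI 37 + 16 = 53 (F3). On the F1 string (open MIDI 29), that pitch is 53 − 29 = fret 24.

24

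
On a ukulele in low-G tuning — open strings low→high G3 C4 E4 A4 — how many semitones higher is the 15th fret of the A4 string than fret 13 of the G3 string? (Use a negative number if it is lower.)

16 semitones

A4 at fret 15 → C6 (MIDI 84); G3 at fret 13 → G♯4 (MIDI 68).
84 − 68 = 16, so the two pitches are 16 semitones apart.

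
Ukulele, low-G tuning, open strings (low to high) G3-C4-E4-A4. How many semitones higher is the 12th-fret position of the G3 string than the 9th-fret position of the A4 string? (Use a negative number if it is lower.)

G3 at fret 12 → G4 (MIDI 67); A4 at fret 9 → F#5 (MIDI 78).
67 − 78 = -11, so the two pitches are 11 semitones apart.

-11 semitones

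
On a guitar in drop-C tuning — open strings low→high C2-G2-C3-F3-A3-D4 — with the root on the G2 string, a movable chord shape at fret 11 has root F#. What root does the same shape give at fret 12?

G

Moving from fret 11 to fret 12 shifts the root by 1 semitone.
F# up 1 semitone is G.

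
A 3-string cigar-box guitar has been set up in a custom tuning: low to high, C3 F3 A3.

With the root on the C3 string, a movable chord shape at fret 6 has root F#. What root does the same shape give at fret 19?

G

Moving from fret 6 to fret 19 shifts the root by 13 semitones.
F# up 13 semitones is G.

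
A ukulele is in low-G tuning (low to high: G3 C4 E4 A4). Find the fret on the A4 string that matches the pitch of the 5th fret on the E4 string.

Fret 5 on E4 is MIDI 64 + 5 = 69 (A4). On the A4 string (open MIDI 69), that pitch is 69 − 69 = fret 0.

0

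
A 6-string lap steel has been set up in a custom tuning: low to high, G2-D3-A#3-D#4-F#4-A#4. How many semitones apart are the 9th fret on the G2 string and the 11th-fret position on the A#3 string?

G2 at fret 9 → E3 (MIDI 52); A#3 at fret 11 → A4 (MIDI 69).
52 − 69 = -17, so the two pitches are 17 semitones apart, with A4 the higher.

17 semitones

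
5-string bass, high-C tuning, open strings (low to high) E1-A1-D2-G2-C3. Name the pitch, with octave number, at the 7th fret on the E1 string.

B1

Each fret is one semitone, so E1 + 7 = B1.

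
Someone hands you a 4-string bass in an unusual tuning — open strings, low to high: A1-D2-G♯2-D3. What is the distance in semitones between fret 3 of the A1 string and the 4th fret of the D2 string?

6 semitones

A1 at fret 3 → C2 (MIDI 36); D2 at fret 4 → F♯2 (MIDI 42).
36 − 42 = -6, so the two pitches are 6 semitones apart, with F♯2 the higher.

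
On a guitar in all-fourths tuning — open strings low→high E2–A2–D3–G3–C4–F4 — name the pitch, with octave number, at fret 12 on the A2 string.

The open A2 string plus 12 semitones: A–A#–B–C–…–G–G#–A.
The walk passes from B into C once, so the octave number goes from 2 to 3.

A3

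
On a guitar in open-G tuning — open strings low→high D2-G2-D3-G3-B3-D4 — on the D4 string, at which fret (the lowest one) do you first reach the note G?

From D4, count semitones up the chromatic scale until reaching G: D–D#–E–F–F#–G — 5 steps.

5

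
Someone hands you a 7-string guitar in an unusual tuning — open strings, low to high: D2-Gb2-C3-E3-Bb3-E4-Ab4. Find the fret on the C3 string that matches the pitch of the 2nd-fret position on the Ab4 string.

22

Ab4 at fret 2 is Ab4 + 2 semitones = Bb4.
The open C3 string is 20 semitones below the open Ab4, so the same pitch on the C3 string lies at fret 2 + 20 = 22.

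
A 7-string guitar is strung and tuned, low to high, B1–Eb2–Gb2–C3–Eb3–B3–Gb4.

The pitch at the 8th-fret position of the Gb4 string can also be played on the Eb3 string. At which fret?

Gb4 at fret 8 is Gb4 + 8 semitones = D5.
The open Eb3 string is 15 semitones below the open Gb4, so the same pitch on the Eb3 string lies at fret 8 + 15 = 23.

23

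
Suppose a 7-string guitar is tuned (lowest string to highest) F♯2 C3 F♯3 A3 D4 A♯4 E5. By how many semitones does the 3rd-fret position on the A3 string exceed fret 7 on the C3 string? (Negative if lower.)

5 semitones

A3 at fret 3 → C4 (MIDI 60); C3 at fret 7 → G3 (MIDI 55).
60 − 55 = 5, so the two pitches are 5 semitones apart.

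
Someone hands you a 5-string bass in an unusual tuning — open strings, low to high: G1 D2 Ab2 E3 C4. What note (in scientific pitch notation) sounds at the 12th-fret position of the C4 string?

Each fret is one semitone, so C4 + 12 = C5.

C5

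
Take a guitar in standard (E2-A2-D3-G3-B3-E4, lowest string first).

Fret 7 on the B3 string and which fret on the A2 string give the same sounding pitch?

21

B3 at fret 7 is B3 + 7 semitones = F#4.
The open A2 string is 14 semitones below the open B3, so the same pitch on the A2 string lies at fret 7 + 14 = 21.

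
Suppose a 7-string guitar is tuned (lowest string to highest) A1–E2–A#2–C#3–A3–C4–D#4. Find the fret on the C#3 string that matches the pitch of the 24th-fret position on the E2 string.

E2 at fret 24 is E2 + 24 semitones = E4.
The open C#3 string is 9 semitones above the open E2, so the same pitch on the C#3 string lies at fret 24 − 9 = 15.

15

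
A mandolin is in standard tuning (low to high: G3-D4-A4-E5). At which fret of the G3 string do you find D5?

19

D5 is 19 semitones above the open G3 (G–G#–A–A#–…–C–C#–D), so it sits at fret 19.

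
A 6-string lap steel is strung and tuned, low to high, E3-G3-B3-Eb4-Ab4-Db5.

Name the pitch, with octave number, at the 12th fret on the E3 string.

E4

Each fret is one semitone, so E3 + 12 = E4.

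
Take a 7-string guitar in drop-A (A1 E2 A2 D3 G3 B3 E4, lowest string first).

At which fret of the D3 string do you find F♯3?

4

F♯3 is 4 semitones above the open D3 (D–D#–E–F–F#), so it sits at fret 4.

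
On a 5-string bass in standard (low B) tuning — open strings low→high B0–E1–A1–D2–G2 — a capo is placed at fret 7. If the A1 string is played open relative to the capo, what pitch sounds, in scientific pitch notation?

The capo raises the open A1 by 7 semitones to E2; fretting 0 more gives A1 + 7 + 0 = A1 + 7 semitones = E2.

E2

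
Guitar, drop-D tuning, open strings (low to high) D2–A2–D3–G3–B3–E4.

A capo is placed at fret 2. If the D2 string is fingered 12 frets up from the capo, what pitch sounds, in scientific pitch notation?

E3

The capo raises the open D2 by 2 semitones to E2; fretting 12 more gives D2 + 2 + 12 = D2 + 14 semitones = E3.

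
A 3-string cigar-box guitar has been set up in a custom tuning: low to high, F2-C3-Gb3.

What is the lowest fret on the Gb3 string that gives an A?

3

From Gb3, count semitones up the chromatic scale until reaching A: Gb–G–Ab–A — 3 steps.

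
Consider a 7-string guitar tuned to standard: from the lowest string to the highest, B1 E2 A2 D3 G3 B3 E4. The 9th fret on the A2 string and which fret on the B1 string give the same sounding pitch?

A2 at fret 9 is A2 + 9 semitones = F#3.
The open B1 string is 10 semitones below the open A2, so the same pitch on the B1 string lies at fret 9 + 10 = 19.

19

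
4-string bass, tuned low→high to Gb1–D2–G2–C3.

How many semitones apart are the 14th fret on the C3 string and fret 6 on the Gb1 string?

26 semitones

C3 at fret 14 → D4 (MIDI 62); Gb1 at fret 6 → C2 (MIDI 36).
62 − 36 = 26, so the two pitches are 26 semitones apart, with D4 the higher.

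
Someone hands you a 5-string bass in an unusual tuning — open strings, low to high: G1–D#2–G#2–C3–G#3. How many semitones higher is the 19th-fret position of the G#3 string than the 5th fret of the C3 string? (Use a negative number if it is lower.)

22 semitones

G#3 at fret 19 → D#5 (MIDI 75); C3 at fret 5 → F3 (MIDI 53).
75 − 53 = 22, so the two pitches are 22 semitones apart.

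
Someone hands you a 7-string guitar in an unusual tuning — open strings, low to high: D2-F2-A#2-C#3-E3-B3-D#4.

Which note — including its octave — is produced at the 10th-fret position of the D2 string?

Each fret is one semitone, so D2 + 10 = C3.

C3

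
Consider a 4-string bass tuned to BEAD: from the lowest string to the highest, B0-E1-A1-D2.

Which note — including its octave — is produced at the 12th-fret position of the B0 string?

B1

The open B0 string plus 12 semitones: B–C–C#–D–…–A–A#–B.
The walk passes from B into C once, so the octave number goes from 0 to 1.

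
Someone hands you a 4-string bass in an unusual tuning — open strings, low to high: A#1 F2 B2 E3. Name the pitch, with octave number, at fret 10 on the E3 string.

D4

E3 is MIDI 52. Adding 10 gives 62, which is D4.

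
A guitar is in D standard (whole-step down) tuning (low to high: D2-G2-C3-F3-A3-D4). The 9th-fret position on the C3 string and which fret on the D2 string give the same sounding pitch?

19

Fret 9 on C3 is MIDI 48 + 9 = 57 (A3). On the D2 string (open MIDI 38), that pitch is 57 − 38 = fret 19.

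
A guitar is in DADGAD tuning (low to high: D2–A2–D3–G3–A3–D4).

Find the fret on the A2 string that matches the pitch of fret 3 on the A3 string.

Fret 3 on A3 is MIDI 57 + 3 = 60 (C4). On the A2 string (open MIDI 45), that pitch is 60 − 45 = fret 15.

15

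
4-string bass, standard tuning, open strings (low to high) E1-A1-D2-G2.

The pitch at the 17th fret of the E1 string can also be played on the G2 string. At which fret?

Fret 17 on E1 is MIDI 28 + 17 = 45 (A2). On the G2 string (open MIDI 43), that pitch is 45 − 43 = fret 2.

2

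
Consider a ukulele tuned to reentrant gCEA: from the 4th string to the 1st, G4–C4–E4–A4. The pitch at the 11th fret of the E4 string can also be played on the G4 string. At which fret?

E4 at fret 11 is E4 + 11 semitones = D♯5.
The open G4 string is 3 semitones above the open E4, so the same pitch on the G4 string lies at fret 11 − 3 = 8.

8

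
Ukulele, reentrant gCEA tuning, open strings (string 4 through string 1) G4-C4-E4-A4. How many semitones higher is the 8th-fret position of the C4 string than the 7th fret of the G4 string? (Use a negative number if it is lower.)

-6 semitones

C4 at fret 8 → G#4 (MIDI 68); G4 at fret 7 → D5 (MIDI 74).
68 − 74 = -6, so the two pitches are 6 semitones apart.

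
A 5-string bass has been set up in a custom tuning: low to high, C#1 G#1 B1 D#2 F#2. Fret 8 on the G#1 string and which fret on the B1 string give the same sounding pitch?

5

G#1 at fret 8 is G#1 + 8 semitones = E2.
The open B1 string is 3 semitones above the open G#1, so the same pitch on the B1 string lies at fret 8 − 3 = 5.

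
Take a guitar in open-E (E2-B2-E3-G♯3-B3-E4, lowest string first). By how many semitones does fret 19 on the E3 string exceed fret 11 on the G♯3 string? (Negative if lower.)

4 semitones

E3 at fret 19 → B4 (MIDI 71); G♯3 at fret 11 → G4 (MIDI 67).
71 − 67 = 4, so the two pitches are 4 semitones apart.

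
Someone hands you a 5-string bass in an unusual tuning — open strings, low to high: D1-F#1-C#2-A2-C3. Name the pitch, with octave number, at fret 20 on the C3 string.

G#4

C3 is MIDI 48. Adding 20 gives 68, which is G#4.
(Equivalently spelled Ab4.)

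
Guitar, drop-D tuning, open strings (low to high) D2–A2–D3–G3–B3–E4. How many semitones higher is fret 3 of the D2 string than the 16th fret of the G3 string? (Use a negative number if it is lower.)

D2 at fret 3 → F2 (MIDI 41); G3 at fret 16 → B4 (MIDI 71).
41 − 71 = -30, so the two pitches are 30 semitones apart.

-30 semitones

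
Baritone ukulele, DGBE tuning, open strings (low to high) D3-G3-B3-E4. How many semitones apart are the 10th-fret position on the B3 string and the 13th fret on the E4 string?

B3 at fret 10 → A4 (MIDI 69); E4 at fret 13 → F5 (MIDI 77).
69 − 77 = -8, so the two pitches are 8 semitones apart, with F5 the higher.

8 semitones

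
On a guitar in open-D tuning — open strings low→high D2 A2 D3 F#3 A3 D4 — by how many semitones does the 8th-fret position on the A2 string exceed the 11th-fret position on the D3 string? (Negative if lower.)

A2 at fret 8 → F3 (MIDI 53); D3 at fret 11 → C#4 (MIDI 61).
53 − 61 = -8, so the two pitches are 8 semitones apart.

-8 semitones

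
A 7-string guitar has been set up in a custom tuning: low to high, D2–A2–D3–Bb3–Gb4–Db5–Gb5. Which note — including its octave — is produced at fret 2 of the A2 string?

B2

Each fret is one semitone, so A2 + 2 = B2.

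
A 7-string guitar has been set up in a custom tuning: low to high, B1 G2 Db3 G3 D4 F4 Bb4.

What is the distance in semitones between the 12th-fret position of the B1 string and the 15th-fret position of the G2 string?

B1 at fret 12 → B2 (MIDI 47); G2 at fret 15 → Bb3 (MIDI 58).
47 − 58 = -11, so the two pitches are 11 semitones apart, with Bb3 the higher.

11 semitones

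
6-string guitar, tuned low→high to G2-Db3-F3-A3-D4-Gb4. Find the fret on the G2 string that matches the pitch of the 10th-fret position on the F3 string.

20

Fret 10 on F3 is MIDI 53 + 10 = 63 (Eb4). On the G2 string (open MIDI 43), that pitch is 63 − 43 = fret 20.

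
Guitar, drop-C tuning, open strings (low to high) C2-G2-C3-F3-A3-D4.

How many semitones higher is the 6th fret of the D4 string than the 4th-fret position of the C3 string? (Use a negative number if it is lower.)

16 semitones

D4 at fret 6 → G♯4 (MIDI 68); C3 at fret 4 → E3 (MIDI 52).
68 − 52 = 16, so the two pitches are 16 semitones apart.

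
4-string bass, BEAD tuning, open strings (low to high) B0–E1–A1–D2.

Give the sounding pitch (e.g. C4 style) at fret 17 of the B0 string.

E2

The open B0 string plus 17 semitones: B–C–C#–D–…–D–D#–E.
The walk passes from B into C 2 times, so the octave number goes from 0 to 2.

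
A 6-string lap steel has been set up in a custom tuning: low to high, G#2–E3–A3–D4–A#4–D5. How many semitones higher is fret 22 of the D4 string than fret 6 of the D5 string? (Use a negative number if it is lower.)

4 semitones

D4 at fret 22 → C6 (MIDI 84); D5 at fret 6 → G#5 (MIDI 80).
84 − 80 = 4, so the two pitches are 4 semitones apart.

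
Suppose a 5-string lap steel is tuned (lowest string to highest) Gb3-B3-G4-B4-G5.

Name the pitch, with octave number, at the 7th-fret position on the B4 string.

The open B4 string plus 7 semitones: B–C–Db–D–Eb–E–F–Gb.
The walk passes from B into C once, so the octave number goes from 4 to 5.
(Equivalently spelled F#5.)

Gb5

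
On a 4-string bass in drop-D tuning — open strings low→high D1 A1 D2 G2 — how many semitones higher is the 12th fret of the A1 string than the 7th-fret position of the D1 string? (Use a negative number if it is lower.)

A1 at fret 12 → A2 (MIDI 45); D1 at fret 7 → A1 (MIDI 33).
45 − 33 = 12, so the two pitches are 12 semitones apart.

12 semitones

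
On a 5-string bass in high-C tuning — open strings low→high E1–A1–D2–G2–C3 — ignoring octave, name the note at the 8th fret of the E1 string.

The open E1 string plus 8 semitones: E–F–F#–G–G#–A–A#–B–C.

C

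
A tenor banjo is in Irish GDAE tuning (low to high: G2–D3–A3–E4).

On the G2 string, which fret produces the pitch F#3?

11

F#3 is 11 semitones above the open G2 (G–G#–A–A#–…–E–F–F#), so it sits at fret 11.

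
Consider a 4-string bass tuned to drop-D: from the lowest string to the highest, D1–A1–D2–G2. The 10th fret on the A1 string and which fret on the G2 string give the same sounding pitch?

0

A1 at fret 10 is A1 + 10 semitones = G2.
The open G2 string is 10 semitones above the open A1, so the same pitch on the G2 string lies at fret 10 − 10 = 0.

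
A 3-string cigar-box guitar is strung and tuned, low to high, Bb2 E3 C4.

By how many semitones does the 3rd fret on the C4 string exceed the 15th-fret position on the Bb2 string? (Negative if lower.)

C4 at fret 3 → Eb4 (MIDI 63); Bb2 at fret 15 → Db4 (MIDI 61).
63 − 61 = 2, so the two pitches are 2 semitones apart.

2 semitones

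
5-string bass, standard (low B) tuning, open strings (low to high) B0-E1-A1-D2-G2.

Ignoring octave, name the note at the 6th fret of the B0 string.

The open B0 string plus 6 semitones: B–C–C#–D–D#–E–F.

F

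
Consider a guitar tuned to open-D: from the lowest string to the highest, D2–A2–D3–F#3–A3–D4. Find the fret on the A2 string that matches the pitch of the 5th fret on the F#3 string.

14

F#3 at fret 5 is F#3 + 5 semitones = B3.
The open A2 string is 9 semitones below the open F#3, so the same pitch on the A2 string lies at fret 5 + 9 = 14.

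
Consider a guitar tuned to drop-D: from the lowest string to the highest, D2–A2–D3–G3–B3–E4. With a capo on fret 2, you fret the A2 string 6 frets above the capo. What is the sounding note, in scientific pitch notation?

The capo raises the open A2 by 2 semitones to B2; fretting 6 more gives A2 + 2 + 6 = A2 + 8 semitones = F3.

F3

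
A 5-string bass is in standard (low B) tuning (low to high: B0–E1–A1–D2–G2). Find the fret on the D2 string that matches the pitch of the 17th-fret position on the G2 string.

Fret 17 on G2 is MIDI 43 + 17 = 60 (C4). On the D2 string (open MIDI 38), that pitch is 60 − 38 = fret 22.

22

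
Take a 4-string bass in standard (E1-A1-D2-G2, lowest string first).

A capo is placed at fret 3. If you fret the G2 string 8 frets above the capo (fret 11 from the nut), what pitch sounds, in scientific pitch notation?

F♯3

The capo raises the open G2 by 3 semitones to A♯2; fretting 8 more gives G2 + 3 + 8 = G2 + 11 semitones = F♯3.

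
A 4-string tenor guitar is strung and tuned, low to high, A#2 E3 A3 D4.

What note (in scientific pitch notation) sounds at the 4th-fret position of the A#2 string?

D3

The open A#2 string plus 4 semitones: A#–B–C–C#–D.
The walk passes from B into C once, so the octave number goes from 2 to 3.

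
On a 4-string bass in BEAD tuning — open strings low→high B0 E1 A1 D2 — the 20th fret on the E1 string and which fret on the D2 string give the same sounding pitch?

10

E1 at fret 20 is E1 + 20 semitones = C3.
The open D2 string is 10 semitones above the open E1, so the same pitch on the D2 string lies at fret 20 − 10 = 10.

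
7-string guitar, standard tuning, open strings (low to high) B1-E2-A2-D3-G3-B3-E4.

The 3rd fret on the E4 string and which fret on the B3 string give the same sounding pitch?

E4 at fret 3 is E4 + 3 semitones = G4.
The open B3 string is 5 semitones below the open E4, so the same pitch on the B3 string lies at fret 3 + 5 = 8.

8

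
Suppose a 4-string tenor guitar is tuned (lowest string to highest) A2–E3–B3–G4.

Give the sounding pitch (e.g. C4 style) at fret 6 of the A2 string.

E♭3

A2 is MIDI 45. Adding 6 gives 51, which is E♭3.
(Equivalently spelled D♯3.)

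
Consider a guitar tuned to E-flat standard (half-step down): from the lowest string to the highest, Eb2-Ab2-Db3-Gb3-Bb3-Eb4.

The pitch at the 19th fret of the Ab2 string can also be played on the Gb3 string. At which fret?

Fret 19 on Ab2 is MIDI 44 + 19 = 63 (Eb4). On the Gb3 string (open MIDI 54), that pitch is 63 − 54 = fret 9.

9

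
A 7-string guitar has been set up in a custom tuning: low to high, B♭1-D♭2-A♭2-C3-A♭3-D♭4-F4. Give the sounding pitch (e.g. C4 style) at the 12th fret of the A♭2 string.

A♭3

The open A♭2 string plus 12 semitones: Ab–A–Bb–B–…–Gb–G–Ab.
The walk passes from B into C once, so the octave number goes from 2 to 3.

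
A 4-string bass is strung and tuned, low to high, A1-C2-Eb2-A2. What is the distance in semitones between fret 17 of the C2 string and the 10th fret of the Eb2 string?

C2 at fret 17 → F3 (MIDI 53); Eb2 at fret 10 → Db3 (MIDI 49).
53 − 49 = 4, so the two pitches are 4 semitones apart, with F3 the higher.

4 semitones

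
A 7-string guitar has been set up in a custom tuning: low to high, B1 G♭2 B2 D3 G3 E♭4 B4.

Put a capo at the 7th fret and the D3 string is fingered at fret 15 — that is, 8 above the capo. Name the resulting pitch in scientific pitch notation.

The capo raises the open D3 by 7 semitones to A3; fretting 8 more gives D3 + 7 + 8 = D3 + 15 semitones = F4.

F4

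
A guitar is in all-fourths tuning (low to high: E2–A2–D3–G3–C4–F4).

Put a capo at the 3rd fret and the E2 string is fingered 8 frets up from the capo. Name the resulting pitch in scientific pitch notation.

The capo raises the open E2 by 3 semitones to G2; fretting 8 more gives E2 + 3 + 8 = E2 + 11 semitones = D♯3.
(Also written E♭.)

D♯3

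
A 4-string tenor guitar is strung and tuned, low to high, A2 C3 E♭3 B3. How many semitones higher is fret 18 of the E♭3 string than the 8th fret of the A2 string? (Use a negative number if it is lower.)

E♭3 at fret 18 → A4 (MIDI 69); A2 at fret 8 → F3 (MIDI 53).
69 − 53 = 16, so the two pitches are 16 semitones apart.

16 semitones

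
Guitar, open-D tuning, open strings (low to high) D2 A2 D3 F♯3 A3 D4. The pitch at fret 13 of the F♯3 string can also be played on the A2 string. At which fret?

22

Fret 13 on F♯3 is MIDI 54 + 13 = 67 (G4). On the A2 string (open MIDI 45), that pitch is 67 − 45 = fret 22.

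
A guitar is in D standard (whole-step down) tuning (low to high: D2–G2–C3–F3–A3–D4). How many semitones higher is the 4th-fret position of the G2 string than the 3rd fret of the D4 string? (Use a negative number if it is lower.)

-18 semitones

G2 at fret 4 → B2 (MIDI 47); D4 at fret 3 → F4 (MIDI 65).
47 − 65 = -18, so the two pitches are 18 semitones apart.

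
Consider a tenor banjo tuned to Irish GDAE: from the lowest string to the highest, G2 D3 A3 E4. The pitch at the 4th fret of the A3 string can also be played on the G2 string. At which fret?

18

A3 at fret 4 is A3 + 4 semitones = C#4.
The open G2 string is 14 semitones below the open A3, so the same pitch on the G2 string lies at fret 4 + 14 = 18.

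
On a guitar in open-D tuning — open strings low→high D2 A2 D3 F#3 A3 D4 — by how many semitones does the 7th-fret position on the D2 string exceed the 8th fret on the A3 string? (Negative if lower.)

D2 at fret 7 → A2 (MIDI 45); A3 at fret 8 → F4 (MIDI 65).
45 − 65 = -20, so the two pitches are 20 semitones apart.

-20 semitones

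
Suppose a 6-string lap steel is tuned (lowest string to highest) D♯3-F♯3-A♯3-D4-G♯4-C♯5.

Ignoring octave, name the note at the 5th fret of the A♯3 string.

The open A♯3 string plus 5 semitones: A#–B–C–C#–D–D#.

D♯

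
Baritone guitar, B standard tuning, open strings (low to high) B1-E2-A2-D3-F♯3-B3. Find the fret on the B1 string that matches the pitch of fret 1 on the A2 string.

11

Fret 1 on A2 is MIDI 45 + 1 = 46 (A♯2). On the B1 string (open MIDI 35), that pitch is 46 − 35 = fret 11.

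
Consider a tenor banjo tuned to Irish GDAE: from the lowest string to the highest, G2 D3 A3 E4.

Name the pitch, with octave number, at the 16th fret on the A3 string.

Each fret is one semitone, so A3 + 16 = C#5.
(Equivalently spelled Db5.)

C#5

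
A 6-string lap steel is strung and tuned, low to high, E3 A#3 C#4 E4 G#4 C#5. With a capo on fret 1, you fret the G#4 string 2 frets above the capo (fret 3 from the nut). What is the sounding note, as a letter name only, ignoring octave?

B

The capo raises the open G#4 by 1 semitone to A4; fretting 2 more gives G#4 + 1 + 2 = G#4 + 3 semitones, landing on B.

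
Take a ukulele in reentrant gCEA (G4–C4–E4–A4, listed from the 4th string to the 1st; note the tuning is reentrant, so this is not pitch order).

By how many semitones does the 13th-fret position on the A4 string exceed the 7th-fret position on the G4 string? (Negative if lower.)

A4 at fret 13 → A♯5 (MIDI 82); G4 at fret 7 → D5 (MIDI 74).
82 − 74 = 8, so the two pitches are 8 semitones apart.

8 semitones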